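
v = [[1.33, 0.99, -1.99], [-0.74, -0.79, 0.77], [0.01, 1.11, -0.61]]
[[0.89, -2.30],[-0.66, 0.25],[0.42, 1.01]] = v @ [[0.57, -0.52], [0.47, 1.87], [0.17, 1.74]]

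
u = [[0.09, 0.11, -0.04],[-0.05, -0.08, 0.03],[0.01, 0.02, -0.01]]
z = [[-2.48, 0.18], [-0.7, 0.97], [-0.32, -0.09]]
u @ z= [[-0.29, 0.13],[0.17, -0.09],[-0.04, 0.02]]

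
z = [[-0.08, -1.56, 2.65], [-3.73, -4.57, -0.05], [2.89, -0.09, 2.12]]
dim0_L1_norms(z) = [6.7, 6.22, 4.82]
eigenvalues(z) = [-5.77, -1.0, 4.24]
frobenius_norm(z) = 7.56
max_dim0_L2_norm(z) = 4.83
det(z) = 24.55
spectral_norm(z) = 6.31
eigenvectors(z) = [[0.31, 0.58, 0.57], [0.95, -0.6, -0.25], [-0.10, -0.55, 0.78]]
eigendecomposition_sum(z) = [[-1.15, -1.46, 0.38], [-3.54, -4.50, 1.16], [0.38, 0.48, -0.12]] + [[-0.45,0.19,0.38], [0.46,-0.19,-0.39], [0.43,-0.18,-0.36]] + [[1.51, -0.29, 1.89], [-0.65, 0.12, -0.82], [2.08, -0.4, 2.61]]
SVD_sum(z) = [[-0.73, -0.73, -0.05], [-4.12, -4.17, -0.29], [1.45, 1.47, 0.10]] + [[1.05, -1.20, 2.32], [0.19, -0.22, 0.42], [1.07, -1.22, 2.36]] + [[-0.41, 0.38, 0.38],[0.2, -0.19, -0.19],[0.36, -0.34, -0.34]]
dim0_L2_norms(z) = [4.72, 4.83, 3.39]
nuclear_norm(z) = 11.32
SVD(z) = [[-0.16, -0.70, 0.70], [-0.93, -0.13, -0.34], [0.33, -0.71, -0.63]] @ diag([6.307279774145984, 4.051199730199207, 0.9609383938020379]) @ [[0.70, 0.71, 0.05], [-0.37, 0.43, -0.82], [-0.61, 0.56, 0.57]]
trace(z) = -2.53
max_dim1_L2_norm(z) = 5.9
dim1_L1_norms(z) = [4.29, 8.35, 5.1]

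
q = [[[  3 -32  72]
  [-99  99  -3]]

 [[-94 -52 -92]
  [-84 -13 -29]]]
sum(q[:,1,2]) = -32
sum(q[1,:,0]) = -178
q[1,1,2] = -29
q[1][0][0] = -94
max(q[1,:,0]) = -84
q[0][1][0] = -99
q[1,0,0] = -94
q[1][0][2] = -92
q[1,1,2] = -29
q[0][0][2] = 72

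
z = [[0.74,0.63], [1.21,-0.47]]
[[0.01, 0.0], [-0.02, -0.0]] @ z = [[0.01, 0.01], [-0.01, -0.01]]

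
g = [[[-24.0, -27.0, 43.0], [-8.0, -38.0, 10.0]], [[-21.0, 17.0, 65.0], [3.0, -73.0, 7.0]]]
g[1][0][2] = 65.0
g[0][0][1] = -27.0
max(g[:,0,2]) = 65.0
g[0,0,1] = -27.0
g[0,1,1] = -38.0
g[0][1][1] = -38.0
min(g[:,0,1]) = -27.0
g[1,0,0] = -21.0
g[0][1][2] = 10.0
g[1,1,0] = 3.0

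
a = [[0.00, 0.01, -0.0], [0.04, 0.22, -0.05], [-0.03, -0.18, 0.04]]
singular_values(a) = [0.3, 0.0, 0.0]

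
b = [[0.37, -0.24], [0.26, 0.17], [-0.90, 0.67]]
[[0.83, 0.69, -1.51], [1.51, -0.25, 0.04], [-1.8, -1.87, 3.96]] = b @ [[4.02,0.46,-1.97], [2.72,-2.17,3.27]]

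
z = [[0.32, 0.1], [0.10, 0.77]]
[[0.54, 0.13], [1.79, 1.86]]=z@[[1.0, -0.35], [2.2, 2.46]]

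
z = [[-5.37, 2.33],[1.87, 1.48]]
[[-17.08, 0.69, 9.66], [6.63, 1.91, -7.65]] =z @ [[3.31, 0.28, -2.61], [0.3, 0.94, -1.87]]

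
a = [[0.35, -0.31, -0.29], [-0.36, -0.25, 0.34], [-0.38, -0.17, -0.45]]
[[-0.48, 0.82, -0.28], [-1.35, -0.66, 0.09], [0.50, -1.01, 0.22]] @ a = [[-0.36, -0.01, 0.54], [-0.27, 0.57, 0.13], [0.45, 0.06, -0.59]]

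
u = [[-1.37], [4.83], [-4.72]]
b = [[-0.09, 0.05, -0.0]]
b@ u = [[0.36]]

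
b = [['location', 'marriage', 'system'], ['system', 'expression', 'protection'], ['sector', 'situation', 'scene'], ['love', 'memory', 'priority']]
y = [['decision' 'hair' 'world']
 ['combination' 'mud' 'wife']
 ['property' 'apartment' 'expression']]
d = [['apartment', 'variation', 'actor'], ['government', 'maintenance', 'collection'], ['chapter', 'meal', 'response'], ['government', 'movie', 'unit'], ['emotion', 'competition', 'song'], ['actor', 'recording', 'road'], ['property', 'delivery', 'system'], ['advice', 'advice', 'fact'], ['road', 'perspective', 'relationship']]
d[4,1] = 'competition'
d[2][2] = 'response'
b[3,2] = 'priority'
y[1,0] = 'combination'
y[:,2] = ['world', 'wife', 'expression']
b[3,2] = 'priority'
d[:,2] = ['actor', 'collection', 'response', 'unit', 'song', 'road', 'system', 'fact', 'relationship']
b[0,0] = 'location'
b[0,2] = 'system'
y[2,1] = 'apartment'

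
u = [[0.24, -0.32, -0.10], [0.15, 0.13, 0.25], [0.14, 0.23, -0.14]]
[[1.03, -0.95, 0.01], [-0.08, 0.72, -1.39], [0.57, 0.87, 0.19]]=u @ [[2.95, 0.92, -2.13], [-0.43, 3.51, -0.36], [-1.85, 0.49, -4.08]]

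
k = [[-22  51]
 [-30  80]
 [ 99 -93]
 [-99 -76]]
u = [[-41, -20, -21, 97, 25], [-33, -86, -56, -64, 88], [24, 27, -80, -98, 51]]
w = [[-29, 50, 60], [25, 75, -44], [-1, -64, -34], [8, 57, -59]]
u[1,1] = -86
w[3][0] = 8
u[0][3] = 97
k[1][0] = -30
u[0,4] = 25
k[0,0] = -22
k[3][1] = -76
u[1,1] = -86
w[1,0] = 25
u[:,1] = [-20, -86, 27]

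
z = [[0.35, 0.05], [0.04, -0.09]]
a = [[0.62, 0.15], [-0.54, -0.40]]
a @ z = [[0.22, 0.02], [-0.2, 0.01]]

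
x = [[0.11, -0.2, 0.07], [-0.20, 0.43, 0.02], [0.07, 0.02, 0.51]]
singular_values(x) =[0.54, 0.51, 0.0]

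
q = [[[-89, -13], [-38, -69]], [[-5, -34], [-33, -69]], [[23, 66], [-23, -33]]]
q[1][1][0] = -33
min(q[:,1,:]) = -69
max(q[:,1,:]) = -23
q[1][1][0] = -33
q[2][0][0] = 23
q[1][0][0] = -5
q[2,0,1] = 66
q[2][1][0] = -23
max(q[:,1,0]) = -23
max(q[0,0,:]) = -13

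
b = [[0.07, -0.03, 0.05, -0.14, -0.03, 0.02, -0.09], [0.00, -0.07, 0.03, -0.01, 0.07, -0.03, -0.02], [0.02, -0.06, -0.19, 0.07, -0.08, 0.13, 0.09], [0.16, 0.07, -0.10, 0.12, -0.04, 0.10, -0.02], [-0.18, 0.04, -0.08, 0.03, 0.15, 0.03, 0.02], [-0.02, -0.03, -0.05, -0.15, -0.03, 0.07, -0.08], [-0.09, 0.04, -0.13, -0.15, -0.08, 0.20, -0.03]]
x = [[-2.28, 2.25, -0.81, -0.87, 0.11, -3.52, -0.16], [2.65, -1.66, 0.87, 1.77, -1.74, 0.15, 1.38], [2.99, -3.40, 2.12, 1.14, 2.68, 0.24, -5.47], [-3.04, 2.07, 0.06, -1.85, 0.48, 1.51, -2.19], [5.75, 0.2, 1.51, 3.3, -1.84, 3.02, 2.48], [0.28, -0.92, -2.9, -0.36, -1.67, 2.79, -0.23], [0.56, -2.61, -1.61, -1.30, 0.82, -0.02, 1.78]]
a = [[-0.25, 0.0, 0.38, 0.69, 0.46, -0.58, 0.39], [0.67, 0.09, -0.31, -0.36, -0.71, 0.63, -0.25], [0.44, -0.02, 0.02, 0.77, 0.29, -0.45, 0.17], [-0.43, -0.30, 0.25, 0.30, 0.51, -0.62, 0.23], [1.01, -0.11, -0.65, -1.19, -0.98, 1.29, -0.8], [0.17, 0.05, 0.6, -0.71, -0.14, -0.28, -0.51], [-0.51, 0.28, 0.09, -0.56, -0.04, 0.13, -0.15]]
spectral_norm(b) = 0.40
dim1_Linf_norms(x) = [3.52, 2.65, 5.47, 3.04, 5.75, 2.9, 2.61]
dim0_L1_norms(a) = [3.48, 0.85, 2.3, 4.58, 3.13, 3.98, 2.5]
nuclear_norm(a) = 6.28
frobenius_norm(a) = 3.65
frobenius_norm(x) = 15.19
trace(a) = -1.25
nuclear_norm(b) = 1.33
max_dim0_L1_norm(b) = 0.67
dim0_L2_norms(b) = [0.27, 0.14, 0.27, 0.29, 0.21, 0.27, 0.16]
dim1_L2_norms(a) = [1.18, 1.28, 1.05, 1.06, 2.48, 1.12, 0.84]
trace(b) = 0.12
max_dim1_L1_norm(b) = 0.72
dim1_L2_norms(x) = [4.91, 4.32, 7.97, 4.93, 8.06, 4.48, 3.9]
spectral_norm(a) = 3.23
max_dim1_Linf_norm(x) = 5.75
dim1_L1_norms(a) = [2.75, 3.02, 2.16, 2.64, 6.03, 2.46, 1.76]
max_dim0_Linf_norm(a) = 1.29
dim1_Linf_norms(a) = [0.69, 0.71, 0.77, 0.62, 1.29, 0.71, 0.56]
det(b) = 0.00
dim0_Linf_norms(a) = [1.01, 0.3, 0.65, 1.19, 0.98, 1.29, 0.8]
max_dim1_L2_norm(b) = 0.31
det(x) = -3213.02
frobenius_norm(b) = 0.63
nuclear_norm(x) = 32.64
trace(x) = -0.94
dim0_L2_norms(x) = [7.99, 5.6, 4.38, 4.62, 4.16, 5.63, 6.78]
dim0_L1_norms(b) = [0.54, 0.34, 0.63, 0.67, 0.48, 0.58, 0.35]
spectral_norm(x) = 10.50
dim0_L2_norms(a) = [1.48, 0.44, 1.05, 1.88, 1.43, 1.75, 1.1]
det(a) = -0.00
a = x @ b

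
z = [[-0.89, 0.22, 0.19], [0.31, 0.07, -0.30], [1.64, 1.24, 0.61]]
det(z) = -0.468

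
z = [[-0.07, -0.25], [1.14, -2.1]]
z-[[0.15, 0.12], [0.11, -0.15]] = [[-0.22, -0.37], [1.03, -1.95]]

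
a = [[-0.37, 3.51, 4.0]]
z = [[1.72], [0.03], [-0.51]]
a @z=[[-2.57]]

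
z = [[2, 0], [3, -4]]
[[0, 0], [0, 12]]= z@[[0, 0], [0, -3]]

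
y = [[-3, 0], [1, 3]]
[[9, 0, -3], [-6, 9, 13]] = y @ [[-3, 0, 1], [-1, 3, 4]]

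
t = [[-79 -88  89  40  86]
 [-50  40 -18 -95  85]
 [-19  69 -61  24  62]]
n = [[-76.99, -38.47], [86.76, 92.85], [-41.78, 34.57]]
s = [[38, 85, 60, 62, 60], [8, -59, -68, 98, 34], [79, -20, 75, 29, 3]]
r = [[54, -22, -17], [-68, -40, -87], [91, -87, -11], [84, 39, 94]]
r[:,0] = [54, -68, 91, 84]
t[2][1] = 69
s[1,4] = 34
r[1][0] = -68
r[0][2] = -17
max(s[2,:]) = 79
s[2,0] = 79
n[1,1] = 92.85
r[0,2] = -17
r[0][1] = -22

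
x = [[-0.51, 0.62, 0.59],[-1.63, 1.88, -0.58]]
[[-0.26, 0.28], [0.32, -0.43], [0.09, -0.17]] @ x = [[-0.32, 0.37, -0.32], [0.54, -0.61, 0.44], [0.23, -0.26, 0.15]]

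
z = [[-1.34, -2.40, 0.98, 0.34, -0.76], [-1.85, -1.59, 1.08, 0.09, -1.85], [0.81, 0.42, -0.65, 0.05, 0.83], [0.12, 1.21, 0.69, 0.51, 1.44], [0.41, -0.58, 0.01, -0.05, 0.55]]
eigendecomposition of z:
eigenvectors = [[0.70, 0.44, 0.29, 0.60, -0.7],  [0.65, -0.47, 0.05, -0.0, -0.03],  [-0.25, 0.3, 0.11, 0.28, -0.61],  [-0.16, 0.49, 0.92, 0.64, 0.02],  [0.02, 0.51, -0.23, -0.40, 0.37]]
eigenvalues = [-4.05, 1.39, 0.34, 0.0, -0.2]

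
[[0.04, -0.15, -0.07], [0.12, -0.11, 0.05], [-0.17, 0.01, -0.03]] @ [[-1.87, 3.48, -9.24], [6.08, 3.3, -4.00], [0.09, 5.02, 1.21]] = [[-0.99, -0.71, 0.15], [-0.89, 0.31, -0.61], [0.38, -0.71, 1.49]]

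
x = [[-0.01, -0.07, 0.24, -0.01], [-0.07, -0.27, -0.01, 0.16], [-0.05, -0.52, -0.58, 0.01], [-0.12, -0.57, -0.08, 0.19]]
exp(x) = [[0.99, -0.1, 0.18, -0.02], [-0.07, 0.73, -0.02, 0.15], [-0.02, -0.34, 0.56, -0.02], [-0.11, -0.52, -0.08, 1.16]]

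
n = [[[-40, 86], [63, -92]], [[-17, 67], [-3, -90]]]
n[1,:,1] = [67, -90]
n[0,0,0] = -40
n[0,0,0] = -40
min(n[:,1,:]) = -92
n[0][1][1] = -92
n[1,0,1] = 67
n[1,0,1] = 67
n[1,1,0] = -3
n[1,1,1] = -90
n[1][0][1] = 67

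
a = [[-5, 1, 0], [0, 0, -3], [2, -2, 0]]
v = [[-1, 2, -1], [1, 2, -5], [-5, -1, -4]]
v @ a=[[3, 1, -6], [-15, 11, -6], [17, 3, 3]]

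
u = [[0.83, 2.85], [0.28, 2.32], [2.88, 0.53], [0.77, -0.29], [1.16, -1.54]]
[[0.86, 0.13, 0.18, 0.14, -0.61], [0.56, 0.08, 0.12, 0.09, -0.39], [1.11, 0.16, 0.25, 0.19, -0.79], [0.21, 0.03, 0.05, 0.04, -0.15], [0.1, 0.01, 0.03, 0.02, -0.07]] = u@ [[0.35, 0.05, 0.08, 0.06, -0.25], [0.2, 0.03, 0.04, 0.03, -0.14]]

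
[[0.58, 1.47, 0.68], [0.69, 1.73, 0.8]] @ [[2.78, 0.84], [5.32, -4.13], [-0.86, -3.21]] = [[8.85, -7.77],[10.43, -9.13]]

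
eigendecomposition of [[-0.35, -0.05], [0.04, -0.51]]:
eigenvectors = [[0.96, 0.32], [0.26, 0.95]]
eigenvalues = [-0.36, -0.5]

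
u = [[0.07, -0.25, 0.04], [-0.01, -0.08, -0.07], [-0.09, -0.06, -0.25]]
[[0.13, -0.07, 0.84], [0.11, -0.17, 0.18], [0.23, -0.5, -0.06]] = u @ [[1.02, 1.99, 0.32], [-0.42, 1.02, -3.11], [-1.20, 1.04, 0.89]]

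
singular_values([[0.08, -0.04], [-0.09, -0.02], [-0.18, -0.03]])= [0.22, 0.05]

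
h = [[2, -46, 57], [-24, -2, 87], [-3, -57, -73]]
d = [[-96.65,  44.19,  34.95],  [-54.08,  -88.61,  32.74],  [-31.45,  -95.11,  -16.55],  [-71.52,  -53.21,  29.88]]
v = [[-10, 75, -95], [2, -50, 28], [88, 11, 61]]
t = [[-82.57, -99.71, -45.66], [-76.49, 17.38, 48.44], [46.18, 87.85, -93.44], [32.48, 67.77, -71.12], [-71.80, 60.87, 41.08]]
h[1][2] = 87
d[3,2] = 29.88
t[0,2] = -45.66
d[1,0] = -54.08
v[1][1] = -50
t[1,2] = 48.44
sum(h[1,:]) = 61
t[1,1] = 17.38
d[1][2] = 32.74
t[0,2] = -45.66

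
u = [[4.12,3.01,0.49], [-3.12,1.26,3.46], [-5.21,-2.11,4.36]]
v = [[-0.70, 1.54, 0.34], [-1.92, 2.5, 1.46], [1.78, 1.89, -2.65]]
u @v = [[-7.79,  14.8,  4.5], [5.92,  4.88,  -8.39], [15.46,  -5.06,  -16.41]]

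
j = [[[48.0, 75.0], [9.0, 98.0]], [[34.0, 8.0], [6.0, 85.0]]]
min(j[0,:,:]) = 9.0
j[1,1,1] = 85.0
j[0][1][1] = 98.0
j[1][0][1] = 8.0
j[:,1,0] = [9.0, 6.0]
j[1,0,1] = 8.0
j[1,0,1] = 8.0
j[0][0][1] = 75.0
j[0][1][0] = 9.0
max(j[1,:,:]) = 85.0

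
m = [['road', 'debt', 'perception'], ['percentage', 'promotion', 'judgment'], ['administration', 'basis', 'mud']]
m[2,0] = 'administration'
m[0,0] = 'road'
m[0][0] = 'road'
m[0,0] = 'road'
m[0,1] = 'debt'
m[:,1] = ['debt', 'promotion', 'basis']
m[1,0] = 'percentage'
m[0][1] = 'debt'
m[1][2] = 'judgment'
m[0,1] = 'debt'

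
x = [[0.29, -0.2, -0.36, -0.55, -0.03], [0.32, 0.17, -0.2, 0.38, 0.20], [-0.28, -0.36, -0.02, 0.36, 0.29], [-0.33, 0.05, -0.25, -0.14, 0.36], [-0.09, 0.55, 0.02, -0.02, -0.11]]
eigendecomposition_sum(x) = [[(0.22+0.01j),(-0.04+0.25j),-0.08-0.09j,(-0.18+0.12j),-0.10+0.12j], [0.08-0.17j,(0.18+0.12j),-0.10+0.03j,(0.03+0.18j),0.06+0.12j], [(-0.16+0.06j),(-0.04-0.19j),(0.08+0.05j),(0.09-0.13j),0.04-0.11j], [(-0.06-0.07j),0.09-0.06j,(-0.01+0.05j),(0.09+0.02j),(0.06-0.01j)], [-0.01-0.12j,0.14+0.01j,(-0.05+0.05j),0.07+0.09j,(0.07+0.05j)]] + [[(0.22-0.01j), (-0.04-0.25j), -0.08+0.09j, (-0.18-0.12j), -0.10-0.12j], [0.08+0.17j, 0.18-0.12j, -0.10-0.03j, 0.03-0.18j, (0.06-0.12j)], [-0.16-0.06j, -0.04+0.19j, 0.08-0.05j, 0.09+0.13j, (0.04+0.11j)], [(-0.06+0.07j), (0.09+0.06j), -0.01-0.05j, (0.09-0.02j), (0.06+0.01j)], [(-0.01+0.12j), 0.14-0.01j, (-0.05-0.05j), 0.07-0.09j, 0.07-0.05j]] + [[-0.07+0.05j,-0.06-0.12j,(-0.1-0.04j),(-0.1+0.12j),0.09+0.08j], [0.08+0.05j,-0.09+0.10j,0.00+0.11j,0.16+0.05j,(0.04-0.12j)], [0.02+0.10j,(-0.14+0.01j),-0.08+0.08j,0.08+0.15j,(0.12-0.06j)], [(-0.11+0.06j),-0.06-0.17j,-0.13-0.07j,-0.15+0.15j,0.11+0.13j], [(-0.03-0.09j),(0.14-0.02j),0.07-0.08j,-0.09-0.14j,(-0.11+0.06j)]] + [[(-0.07-0.05j), -0.06+0.12j, -0.10+0.04j, (-0.1-0.12j), (0.09-0.08j)],[(0.08-0.05j), -0.09-0.10j, 0.00-0.11j, 0.16-0.05j, 0.04+0.12j],[(0.02-0.1j), (-0.14-0.01j), (-0.08-0.08j), (0.08-0.15j), (0.12+0.06j)],[-0.11-0.06j, (-0.06+0.17j), -0.13+0.07j, (-0.15-0.15j), 0.11-0.13j],[-0.03+0.09j, (0.14+0.02j), (0.07+0.08j), -0.09+0.14j, (-0.11-0.06j)]] + [[-0.01-0.00j,0j,(-0.01-0j),(0.01-0j),(-0.01-0j)], [(-0-0j),0.00+0.00j,-0.00-0.00j,-0j,-0.00-0.00j], [(-0.02-0j),0.00+0.00j,(-0.02-0j),0.01-0.00j,-0.02-0.00j], [(0.01+0j),(-0-0j),0.01+0.00j,-0.01+0.00j,(0.01+0j)], [(-0.02-0j),0j,-0.02-0.00j,(0.01-0j),-0.02-0.00j]]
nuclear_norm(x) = 2.83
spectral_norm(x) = 0.86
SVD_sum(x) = [[0.25, 0.04, -0.14, -0.53, -0.21], [-0.08, -0.01, 0.04, 0.16, 0.07], [-0.21, -0.04, 0.12, 0.43, 0.17], [-0.03, -0.01, 0.02, 0.06, 0.02], [0.02, 0.0, -0.01, -0.04, -0.02]] + [[-0.05, -0.28, -0.10, -0.07, 0.12], [0.02, 0.12, 0.04, 0.03, -0.05], [-0.06, -0.32, -0.11, -0.08, 0.14], [-0.04, -0.21, -0.07, -0.05, 0.09], [0.08, 0.41, 0.14, 0.11, -0.18]] + [[0.06, -0.03, -0.00, 0.03, -0.01], [0.28, -0.11, -0.00, 0.14, -0.05], [0.00, -0.0, -0.0, 0.0, -0.0], [-0.33, 0.14, 0.0, -0.17, 0.06], [-0.21, 0.09, 0.00, -0.11, 0.04]] + [[0.03, 0.06, -0.1, 0.01, 0.08], [0.09, 0.18, -0.29, 0.04, 0.23], [-0.00, -0.00, 0.00, -0.00, -0.00], [0.07, 0.13, -0.21, 0.03, 0.17], [0.03, 0.06, -0.09, 0.01, 0.07]] + [[-0.01, -0.00, -0.01, 0.01, -0.02], [0.0, 0.00, 0.0, -0.0, 0.00], [-0.01, -0.00, -0.02, 0.01, -0.02], [0.01, 0.00, 0.01, -0.01, 0.01], [-0.01, -0.00, -0.02, 0.01, -0.02]]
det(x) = -0.01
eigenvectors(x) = [[0.60+0.00j, (0.6-0j), -0.40+0.04j, -0.40-0.04j, 0.29+0.00j], [0.21-0.46j, 0.21+0.46j, (0.2+0.36j), 0.20-0.36j, 0.07+0.00j], [(-0.42+0.16j), (-0.42-0.16j), -0.12+0.42j, (-0.12-0.42j), (0.64+0j)], [-0.18-0.18j, -0.18+0.18j, -0.55+0.00j, -0.55-0.00j, -0.29+0.00j], [-0.03-0.32j, (-0.03+0.32j), (0.08-0.41j), 0.08+0.41j, (0.64+0j)]]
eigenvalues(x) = [(0.63+0.24j), (0.63-0.24j), (-0.51+0.45j), (-0.51-0.45j), (-0.06+0j)]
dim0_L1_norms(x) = [1.31, 1.33, 0.85, 1.45, 0.99]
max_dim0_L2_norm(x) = 0.77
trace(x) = 0.19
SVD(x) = [[-0.75, 0.44, 0.13, -0.27, -0.39], [0.23, -0.19, 0.58, -0.76, 0.07], [0.61, 0.50, 0.0, 0.01, -0.61], [0.09, 0.33, -0.68, -0.54, 0.35], [-0.06, -0.64, -0.43, -0.24, -0.59]] @ diag([0.8582929164622916, 0.7615146871729821, 0.5888086321514341, 0.5608507293027839, 0.06065892279774658]) @ [[-0.39,-0.07,0.22,0.83,0.33], [-0.16,-0.84,-0.3,-0.22,0.37], [0.83,-0.34,-0.00,0.43,-0.15], [-0.22,-0.42,0.68,-0.10,-0.55], [0.3,0.08,0.64,-0.28,0.65]]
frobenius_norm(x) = 1.41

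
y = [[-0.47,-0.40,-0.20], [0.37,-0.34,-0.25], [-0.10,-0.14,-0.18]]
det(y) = -0.03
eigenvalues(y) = [(-0.44+0.33j), (-0.44-0.33j), (-0.1+0j)]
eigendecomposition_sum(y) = [[(-0.24+0.18j), (-0.2-0.26j), (-0.09-0.23j)],[0.20+0.15j, (-0.17+0.22j), -0.16+0.12j],[-0.07+0.06j, (-0.07-0.07j), -0.04-0.07j]] + [[-0.24-0.18j,(-0.2+0.26j),(-0.09+0.23j)], [0.20-0.15j,-0.17-0.22j,-0.16-0.12j], [-0.07-0.06j,(-0.07+0.07j),-0.04+0.07j]] + [[0.01-0.00j,0.00+0.00j,(-0.02+0j)], [-0.02+0.00j,(-0-0j),(0.08-0j)], [0.03-0.00j,(0.01+0j),-0.11+0.00j]]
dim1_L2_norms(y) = [0.65, 0.56, 0.25]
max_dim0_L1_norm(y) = 0.94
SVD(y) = [[-0.92, 0.23, -0.31], [-0.19, -0.97, -0.16], [-0.34, -0.09, 0.94]] @ diag([0.6885267380333102, 0.5631222685237797, 0.08200147380286628]) @ [[0.58, 0.7, 0.42],[-0.81, 0.44, 0.38],[-0.07, 0.56, -0.82]]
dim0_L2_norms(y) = [0.61, 0.54, 0.37]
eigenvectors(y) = [[(0.74+0j), (0.74-0j), 0.18+0.00j], [-0.17-0.60j, (-0.17+0.6j), -0.57+0.00j], [(0.23-0.03j), 0.23+0.03j, 0.80+0.00j]]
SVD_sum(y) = [[-0.37, -0.44, -0.27], [-0.07, -0.09, -0.05], [-0.13, -0.16, -0.10]] + [[-0.10,0.06,0.05], [0.44,-0.24,-0.21], [0.04,-0.02,-0.02]] + [[0.00, -0.01, 0.02], [0.0, -0.01, 0.01], [-0.01, 0.04, -0.06]]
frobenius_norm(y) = 0.89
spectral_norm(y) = 0.69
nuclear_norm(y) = 1.33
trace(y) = -0.99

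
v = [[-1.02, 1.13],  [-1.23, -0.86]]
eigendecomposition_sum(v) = [[-0.51+0.56j, (0.56+0.45j)], [-0.62-0.49j, -0.43+0.62j]] + [[-0.51-0.56j, (0.56-0.45j)],[(-0.62+0.49j), (-0.43-0.62j)]]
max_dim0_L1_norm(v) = 2.25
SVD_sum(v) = [[-1.18, 0.2],[-1.05, 0.18]] + [[0.16, 0.93], [-0.18, -1.04]]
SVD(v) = [[-0.75, -0.67],  [-0.67, 0.75]] @ diag([1.6029815845722546, 1.4143019619311228]) @ [[0.99, -0.17], [-0.17, -0.99]]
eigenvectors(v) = [[(-0.05+0.69j), (-0.05-0.69j)], [(-0.72+0j), (-0.72-0j)]]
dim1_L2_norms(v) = [1.52, 1.5]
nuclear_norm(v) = 3.02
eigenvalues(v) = [(-0.94+1.18j), (-0.94-1.18j)]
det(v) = 2.27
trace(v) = -1.88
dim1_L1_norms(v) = [2.15, 2.09]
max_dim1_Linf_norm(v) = 1.23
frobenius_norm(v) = 2.14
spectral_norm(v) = 1.60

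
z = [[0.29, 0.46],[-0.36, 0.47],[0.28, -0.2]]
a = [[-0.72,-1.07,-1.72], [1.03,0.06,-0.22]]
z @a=[[0.27, -0.28, -0.6], [0.74, 0.41, 0.52], [-0.41, -0.31, -0.44]]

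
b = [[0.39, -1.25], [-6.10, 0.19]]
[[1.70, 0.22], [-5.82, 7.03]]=b @ [[0.92, -1.17], [-1.07, -0.54]]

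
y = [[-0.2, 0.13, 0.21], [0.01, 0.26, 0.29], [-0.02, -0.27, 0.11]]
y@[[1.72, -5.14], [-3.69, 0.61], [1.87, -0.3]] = [[-0.43, 1.04], [-0.40, 0.02], [1.17, -0.09]]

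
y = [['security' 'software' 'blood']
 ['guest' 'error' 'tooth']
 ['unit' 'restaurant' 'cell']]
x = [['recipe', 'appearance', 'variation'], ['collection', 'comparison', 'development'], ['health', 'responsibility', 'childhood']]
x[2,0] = 'health'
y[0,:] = ['security', 'software', 'blood']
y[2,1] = 'restaurant'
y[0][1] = 'software'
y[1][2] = 'tooth'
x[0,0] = 'recipe'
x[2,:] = ['health', 'responsibility', 'childhood']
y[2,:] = ['unit', 'restaurant', 'cell']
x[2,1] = 'responsibility'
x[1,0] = 'collection'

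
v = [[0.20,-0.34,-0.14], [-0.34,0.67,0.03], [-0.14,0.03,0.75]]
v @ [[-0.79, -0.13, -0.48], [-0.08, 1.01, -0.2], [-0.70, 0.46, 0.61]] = [[-0.03,-0.43,-0.11], [0.19,0.73,0.05], [-0.42,0.39,0.52]]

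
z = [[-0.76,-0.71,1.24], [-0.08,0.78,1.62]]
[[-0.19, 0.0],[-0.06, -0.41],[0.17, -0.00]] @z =[[0.14,0.13,-0.24],[0.08,-0.28,-0.74],[-0.13,-0.12,0.21]]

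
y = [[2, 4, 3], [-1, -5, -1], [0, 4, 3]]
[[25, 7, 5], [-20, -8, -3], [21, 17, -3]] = y@[[2, -5, 4], [3, 2, 0], [3, 3, -1]]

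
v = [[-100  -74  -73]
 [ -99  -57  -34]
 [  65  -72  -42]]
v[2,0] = 65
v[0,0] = -100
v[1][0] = -99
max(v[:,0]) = 65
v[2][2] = -42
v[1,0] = -99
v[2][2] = -42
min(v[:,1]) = -74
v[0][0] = -100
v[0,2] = -73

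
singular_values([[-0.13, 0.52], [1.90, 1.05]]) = [2.18, 0.52]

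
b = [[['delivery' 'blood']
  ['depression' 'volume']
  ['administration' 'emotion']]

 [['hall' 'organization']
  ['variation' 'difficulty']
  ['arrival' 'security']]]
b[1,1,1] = 'difficulty'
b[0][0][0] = 'delivery'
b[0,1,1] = 'volume'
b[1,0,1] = 'organization'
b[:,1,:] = [['depression', 'volume'], ['variation', 'difficulty']]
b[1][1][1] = 'difficulty'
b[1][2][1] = 'security'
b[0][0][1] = 'blood'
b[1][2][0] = 'arrival'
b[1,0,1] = 'organization'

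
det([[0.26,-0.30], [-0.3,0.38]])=0.009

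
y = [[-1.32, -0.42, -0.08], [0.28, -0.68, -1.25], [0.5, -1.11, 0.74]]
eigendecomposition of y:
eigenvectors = [[0.67+0.00j, 0.67-0.00j, (0.05+0j)], [(0.04-0.65j), 0.04+0.65j, -0.51+0.00j], [-0.06-0.36j, (-0.06+0.36j), (0.86+0j)]]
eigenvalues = [(-1.34+0.45j), (-1.34-0.45j), (1.42+0j)]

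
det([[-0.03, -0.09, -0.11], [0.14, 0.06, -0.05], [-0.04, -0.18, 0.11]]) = 0.004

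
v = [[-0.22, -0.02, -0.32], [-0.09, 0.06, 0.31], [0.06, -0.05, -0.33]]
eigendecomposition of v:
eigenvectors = [[(-0.86+0j),-0.86-0.00j,(0.09+0j)], [(-0.02-0.36j),(-0.02+0.36j),(0.99+0j)], [-0.08+0.35j,-0.08-0.35j,-0.13+0.00j]]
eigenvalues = [(-0.25+0.12j), (-0.25-0.12j), (0.01+0j)]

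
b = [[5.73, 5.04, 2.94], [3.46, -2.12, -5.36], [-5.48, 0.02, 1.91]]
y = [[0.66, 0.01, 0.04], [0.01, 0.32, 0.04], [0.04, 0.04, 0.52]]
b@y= [[3.95, 1.79, 1.96], [2.05, -0.86, -2.73], [-3.54, 0.03, 0.77]]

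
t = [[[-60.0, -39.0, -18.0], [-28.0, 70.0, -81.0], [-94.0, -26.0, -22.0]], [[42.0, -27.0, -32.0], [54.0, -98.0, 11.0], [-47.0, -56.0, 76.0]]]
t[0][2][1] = -26.0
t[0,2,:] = [-94.0, -26.0, -22.0]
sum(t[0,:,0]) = -182.0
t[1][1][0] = 54.0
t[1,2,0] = -47.0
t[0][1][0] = -28.0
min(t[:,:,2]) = -81.0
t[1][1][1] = -98.0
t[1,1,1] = -98.0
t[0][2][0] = -94.0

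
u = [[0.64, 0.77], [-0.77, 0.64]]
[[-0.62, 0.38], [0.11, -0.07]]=u @ [[-0.48, 0.3], [-0.40, 0.25]]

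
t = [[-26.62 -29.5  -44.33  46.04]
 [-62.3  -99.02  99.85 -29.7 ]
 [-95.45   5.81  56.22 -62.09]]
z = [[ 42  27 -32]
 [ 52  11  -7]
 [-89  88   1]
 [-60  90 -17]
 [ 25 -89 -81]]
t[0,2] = -44.33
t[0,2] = -44.33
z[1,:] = [52, 11, -7]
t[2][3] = -62.09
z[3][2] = -17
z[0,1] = 27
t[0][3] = 46.04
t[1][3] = -29.7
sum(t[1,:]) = -91.17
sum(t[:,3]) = -45.75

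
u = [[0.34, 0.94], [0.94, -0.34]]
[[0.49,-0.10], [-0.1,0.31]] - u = [[0.15,-1.04], [-1.04,0.65]]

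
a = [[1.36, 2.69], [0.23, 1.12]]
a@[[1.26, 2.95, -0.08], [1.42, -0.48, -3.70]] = [[5.53, 2.72, -10.06], [1.88, 0.14, -4.16]]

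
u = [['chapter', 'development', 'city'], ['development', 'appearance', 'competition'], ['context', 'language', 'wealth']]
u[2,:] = ['context', 'language', 'wealth']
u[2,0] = 'context'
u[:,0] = ['chapter', 'development', 'context']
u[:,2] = ['city', 'competition', 'wealth']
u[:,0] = ['chapter', 'development', 'context']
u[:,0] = ['chapter', 'development', 'context']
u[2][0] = 'context'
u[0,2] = 'city'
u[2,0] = 'context'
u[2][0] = 'context'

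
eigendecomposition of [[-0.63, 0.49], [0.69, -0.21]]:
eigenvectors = [[-0.77,-0.51],  [0.64,-0.86]]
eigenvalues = [-1.04, 0.2]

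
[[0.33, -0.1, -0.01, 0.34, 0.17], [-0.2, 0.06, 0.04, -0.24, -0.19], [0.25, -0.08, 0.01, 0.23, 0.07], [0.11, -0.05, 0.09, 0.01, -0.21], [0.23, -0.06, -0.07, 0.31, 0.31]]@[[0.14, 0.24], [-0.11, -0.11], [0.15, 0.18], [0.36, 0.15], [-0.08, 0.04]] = [[0.16, 0.15], [-0.10, -0.09], [0.12, 0.11], [0.05, 0.04], [0.12, 0.11]]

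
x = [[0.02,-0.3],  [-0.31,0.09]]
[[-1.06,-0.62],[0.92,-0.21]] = x @ [[-1.97, 1.31],[3.41, 2.14]]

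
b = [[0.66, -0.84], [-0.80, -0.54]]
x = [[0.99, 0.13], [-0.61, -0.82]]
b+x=[[1.65,-0.71], [-1.41,-1.36]]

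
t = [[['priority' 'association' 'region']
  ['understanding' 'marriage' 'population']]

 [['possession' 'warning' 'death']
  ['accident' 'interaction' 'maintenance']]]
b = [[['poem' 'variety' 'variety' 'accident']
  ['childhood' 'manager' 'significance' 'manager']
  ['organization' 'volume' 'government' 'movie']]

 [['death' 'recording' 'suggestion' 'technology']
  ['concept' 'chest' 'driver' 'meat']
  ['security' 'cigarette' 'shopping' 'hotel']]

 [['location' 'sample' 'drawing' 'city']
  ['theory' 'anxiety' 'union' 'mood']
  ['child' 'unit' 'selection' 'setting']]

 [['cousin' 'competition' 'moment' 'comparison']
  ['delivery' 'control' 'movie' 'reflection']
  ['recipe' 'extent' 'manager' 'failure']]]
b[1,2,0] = 'security'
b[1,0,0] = 'death'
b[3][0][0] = 'cousin'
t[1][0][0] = 'possession'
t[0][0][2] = 'region'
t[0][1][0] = 'understanding'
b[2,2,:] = ['child', 'unit', 'selection', 'setting']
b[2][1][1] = 'anxiety'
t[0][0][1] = 'association'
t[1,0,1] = 'warning'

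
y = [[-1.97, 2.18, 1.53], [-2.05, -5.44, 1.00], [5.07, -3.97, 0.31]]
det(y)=62.590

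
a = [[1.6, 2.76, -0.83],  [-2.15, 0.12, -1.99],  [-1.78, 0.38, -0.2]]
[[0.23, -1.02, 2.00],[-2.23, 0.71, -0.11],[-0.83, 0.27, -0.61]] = a @ [[0.40, -0.2, 0.46], [0.06, -0.3, 0.33], [0.69, -0.16, -0.42]]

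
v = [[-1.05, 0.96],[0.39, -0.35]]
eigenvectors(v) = [[-0.94, -0.67], [0.35, -0.74]]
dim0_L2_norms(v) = [1.12, 1.02]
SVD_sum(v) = [[-1.05, 0.96],  [0.39, -0.35]] + [[0.0, 0.00], [0.0, 0.00]]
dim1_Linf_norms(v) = [1.05, 0.39]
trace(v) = -1.40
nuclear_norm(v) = 1.52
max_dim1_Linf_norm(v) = 1.05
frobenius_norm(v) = 1.52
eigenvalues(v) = [-1.4, 0.0]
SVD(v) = [[-0.94, 0.35], [0.35, 0.94]] @ diag([1.5161396004678342, 0.004551032106720814]) @ [[0.74,-0.67], [0.67,0.74]]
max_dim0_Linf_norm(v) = 1.05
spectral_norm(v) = 1.52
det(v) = -0.01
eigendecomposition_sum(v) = [[-1.05, 0.96], [0.39, -0.35]] + [[0.00, 0.00], [0.0, 0.00]]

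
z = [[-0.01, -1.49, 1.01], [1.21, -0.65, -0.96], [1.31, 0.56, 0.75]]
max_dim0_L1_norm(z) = 2.72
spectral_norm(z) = 1.82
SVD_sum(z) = [[-0.87,-0.87,0.71],[0.51,0.50,-0.42],[0.47,0.47,-0.39]] + [[0.85, -0.67, 0.23], [0.87, -0.68, 0.23], [0.63, -0.5, 0.17]] + [[0.02, 0.04, 0.07], [-0.17, -0.47, -0.78], [0.21, 0.59, 0.97]]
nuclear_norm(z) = 5.07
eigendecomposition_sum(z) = [[-0.25+0.54j, (-0.67-0.24j), (0.13-0.38j)], [(0.63+0.33j), (-0.33+0.79j), -0.45-0.18j], [(0.29-0.29j), (0.39+0.31j), -0.17+0.22j]] + [[-0.25-0.54j, -0.67+0.24j, 0.13+0.38j], [(0.63-0.33j), -0.33-0.79j, (-0.45+0.18j)], [(0.29+0.29j), 0.39-0.31j, (-0.17-0.22j)]] + [[0.50+0.00j,-0.14-0.00j,0.75+0.00j], [-0.04-0.00j,(0.01+0j),(-0.07-0j)], [(0.73+0j),(-0.21-0j),(1.1+0j)]]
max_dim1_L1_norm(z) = 2.82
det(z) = 4.77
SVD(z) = [[-0.78, 0.62, -0.06], [0.46, 0.63, 0.62], [0.42, 0.46, -0.78]] @ diag([1.8157221398394838, 1.7776056343575892, 1.4778265526092287]) @ [[0.61, 0.61, -0.5], [0.77, -0.61, 0.2], [-0.18, -0.51, -0.84]]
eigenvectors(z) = [[(-0.03-0.59j), (-0.03+0.59j), 0.56+0.00j],  [-0.70+0.00j, -0.70-0.00j, (-0.05+0j)],  [-0.12+0.39j, -0.12-0.39j, 0.83+0.00j]]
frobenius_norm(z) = 2.94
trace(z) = 0.09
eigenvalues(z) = [(-0.76+1.55j), (-0.76-1.55j), (1.61+0j)]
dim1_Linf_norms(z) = [1.49, 1.21, 1.31]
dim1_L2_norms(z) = [1.8, 1.68, 1.61]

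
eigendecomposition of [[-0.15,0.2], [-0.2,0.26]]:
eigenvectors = [[-0.78, -0.62], [-0.62, -0.78]]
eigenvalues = [0.01, 0.1]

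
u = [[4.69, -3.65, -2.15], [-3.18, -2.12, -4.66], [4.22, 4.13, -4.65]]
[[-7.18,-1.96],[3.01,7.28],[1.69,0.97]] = u @ [[-0.98,-0.86], [0.95,0.01], [-0.41,-0.98]]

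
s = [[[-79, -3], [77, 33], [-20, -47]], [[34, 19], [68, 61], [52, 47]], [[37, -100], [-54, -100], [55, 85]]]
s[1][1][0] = 68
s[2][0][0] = 37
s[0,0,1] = -3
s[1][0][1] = 19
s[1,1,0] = 68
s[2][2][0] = 55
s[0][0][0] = -79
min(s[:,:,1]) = -100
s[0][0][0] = -79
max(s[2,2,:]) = 85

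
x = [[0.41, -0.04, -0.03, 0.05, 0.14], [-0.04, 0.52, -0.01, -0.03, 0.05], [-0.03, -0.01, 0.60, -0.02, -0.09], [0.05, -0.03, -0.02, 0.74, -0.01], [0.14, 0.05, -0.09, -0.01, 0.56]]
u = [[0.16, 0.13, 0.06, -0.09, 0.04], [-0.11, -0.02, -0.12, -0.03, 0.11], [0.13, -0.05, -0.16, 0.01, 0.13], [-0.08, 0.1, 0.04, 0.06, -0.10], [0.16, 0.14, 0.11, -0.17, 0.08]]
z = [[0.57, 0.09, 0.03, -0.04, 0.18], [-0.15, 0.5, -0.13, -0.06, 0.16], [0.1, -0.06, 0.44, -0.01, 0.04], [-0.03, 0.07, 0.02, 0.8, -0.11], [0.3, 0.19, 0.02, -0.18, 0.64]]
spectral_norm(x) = 0.76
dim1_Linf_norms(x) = [0.41, 0.52, 0.6, 0.74, 0.56]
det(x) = 0.05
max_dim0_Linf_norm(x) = 0.74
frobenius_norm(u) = 0.53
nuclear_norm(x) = 2.83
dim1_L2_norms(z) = [0.61, 0.56, 0.46, 0.81, 0.75]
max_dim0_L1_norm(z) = 1.15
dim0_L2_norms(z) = [0.67, 0.55, 0.46, 0.82, 0.69]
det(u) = -0.00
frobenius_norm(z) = 1.46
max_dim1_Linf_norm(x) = 0.74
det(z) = 0.05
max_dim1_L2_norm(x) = 0.74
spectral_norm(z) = 0.99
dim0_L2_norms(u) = [0.29, 0.22, 0.24, 0.2, 0.22]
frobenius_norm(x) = 1.32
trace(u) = 0.12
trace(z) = 2.95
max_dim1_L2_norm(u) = 0.3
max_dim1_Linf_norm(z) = 0.8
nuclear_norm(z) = 3.00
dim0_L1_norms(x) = [0.67, 0.65, 0.75, 0.85, 0.85]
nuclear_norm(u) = 0.96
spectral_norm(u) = 0.39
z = x + u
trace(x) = 2.83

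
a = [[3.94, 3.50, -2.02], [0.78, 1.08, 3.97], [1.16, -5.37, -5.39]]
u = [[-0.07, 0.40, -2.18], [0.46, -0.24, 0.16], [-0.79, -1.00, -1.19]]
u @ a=[[-2.49, 11.89, 13.48], [1.81, 0.49, -2.74], [-5.27, 2.55, 4.04]]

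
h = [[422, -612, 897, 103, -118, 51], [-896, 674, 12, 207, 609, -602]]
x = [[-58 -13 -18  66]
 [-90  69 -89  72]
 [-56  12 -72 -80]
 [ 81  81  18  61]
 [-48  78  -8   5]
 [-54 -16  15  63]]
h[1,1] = 674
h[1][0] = -896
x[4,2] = -8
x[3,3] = 61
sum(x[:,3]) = 187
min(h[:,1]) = -612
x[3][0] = 81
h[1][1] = 674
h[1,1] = 674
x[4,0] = -48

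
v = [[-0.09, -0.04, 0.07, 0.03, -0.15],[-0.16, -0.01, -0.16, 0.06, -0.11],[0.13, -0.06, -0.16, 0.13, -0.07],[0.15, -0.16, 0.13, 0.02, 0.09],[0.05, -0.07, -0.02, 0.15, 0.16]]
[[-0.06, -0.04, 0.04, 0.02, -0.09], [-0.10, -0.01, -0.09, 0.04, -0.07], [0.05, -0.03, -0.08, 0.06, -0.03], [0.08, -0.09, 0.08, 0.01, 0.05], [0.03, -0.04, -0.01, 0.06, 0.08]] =v@ [[0.52,0.04,0.02,-0.04,0.08], [0.04,0.56,-0.07,-0.08,0.05], [0.02,-0.07,0.52,-0.03,-0.02], [-0.04,-0.08,-0.03,0.44,-0.04], [0.08,0.05,-0.02,-0.04,0.51]]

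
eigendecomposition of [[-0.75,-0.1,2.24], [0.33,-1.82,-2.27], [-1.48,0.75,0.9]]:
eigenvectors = [[(0.65+0j), 0.65-0.00j, (0.35+0j)], [-0.41-0.27j, -0.41+0.27j, 0.93+0.00j], [(0.18+0.56j), 0.18-0.56j, -0.08+0.00j]]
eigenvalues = [(-0.08+1.96j), (-0.08-1.96j), (-1.51+0j)]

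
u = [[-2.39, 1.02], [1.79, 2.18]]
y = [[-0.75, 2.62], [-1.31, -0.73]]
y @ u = [[6.48, 4.95], [1.82, -2.93]]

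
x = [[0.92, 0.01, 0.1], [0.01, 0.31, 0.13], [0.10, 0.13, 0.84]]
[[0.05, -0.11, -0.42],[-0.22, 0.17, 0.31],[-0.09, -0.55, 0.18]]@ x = [[0.00, -0.09, -0.36], [-0.17, 0.09, 0.26], [-0.07, -0.15, 0.07]]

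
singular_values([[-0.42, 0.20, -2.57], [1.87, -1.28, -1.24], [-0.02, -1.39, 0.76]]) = [3.01, 2.41, 1.04]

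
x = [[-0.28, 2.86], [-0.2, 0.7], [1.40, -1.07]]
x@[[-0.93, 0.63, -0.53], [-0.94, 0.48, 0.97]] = [[-2.43,1.2,2.92],[-0.47,0.21,0.78],[-0.30,0.37,-1.78]]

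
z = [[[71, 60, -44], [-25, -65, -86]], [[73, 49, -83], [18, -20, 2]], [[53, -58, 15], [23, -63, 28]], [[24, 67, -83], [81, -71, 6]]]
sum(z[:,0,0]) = 221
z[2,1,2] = 28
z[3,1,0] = 81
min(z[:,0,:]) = -83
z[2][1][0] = 23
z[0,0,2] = -44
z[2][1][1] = -63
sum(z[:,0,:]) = 144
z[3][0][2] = -83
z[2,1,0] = 23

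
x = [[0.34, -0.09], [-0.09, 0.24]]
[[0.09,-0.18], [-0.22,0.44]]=x@[[0.02, -0.05], [-0.89, 1.83]]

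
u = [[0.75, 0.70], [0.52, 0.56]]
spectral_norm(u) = 1.28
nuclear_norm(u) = 1.32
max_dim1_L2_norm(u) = 1.03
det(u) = 0.06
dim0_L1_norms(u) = [1.27, 1.26]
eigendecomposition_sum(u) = [[0.73, 0.73], [0.54, 0.53]] + [[0.02, -0.03], [-0.02, 0.03]]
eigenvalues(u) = [1.27, 0.04]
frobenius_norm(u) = 1.28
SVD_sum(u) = [[0.73, 0.72], [0.54, 0.53]] + [[0.02,  -0.02], [-0.02,  0.03]]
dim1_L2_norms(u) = [1.03, 0.76]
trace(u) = 1.31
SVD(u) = [[-0.80, -0.60], [-0.60, 0.8]] @ diag([1.278507515062955, 0.0438010722191511]) @ [[-0.71,-0.7], [-0.7,0.71]]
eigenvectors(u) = [[0.81, -0.7], [0.59, 0.71]]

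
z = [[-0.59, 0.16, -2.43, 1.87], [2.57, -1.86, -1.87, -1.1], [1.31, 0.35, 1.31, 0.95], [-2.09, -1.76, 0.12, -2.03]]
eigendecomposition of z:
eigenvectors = [[(0.37+0j),(0.59+0j),0.59-0.00j,(-0.21+0j)],[-0.81+0.00j,(0.2-0.48j),0.20+0.48j,(-0.66+0j)],[0.05+0.00j,(-0.04-0.27j),(-0.04+0.27j),0.51+0.00j],[(-0.45+0j),-0.03+0.56j,(-0.03-0.56j),0.51+0.00j]]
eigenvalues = [(-3.52+0j), (-0.45+2.77j), (-0.45-2.77j), (1.26+0j)]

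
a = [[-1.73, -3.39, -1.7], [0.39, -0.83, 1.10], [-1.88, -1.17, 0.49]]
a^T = [[-1.73, 0.39, -1.88], [-3.39, -0.83, -1.17], [-1.70, 1.10, 0.49]]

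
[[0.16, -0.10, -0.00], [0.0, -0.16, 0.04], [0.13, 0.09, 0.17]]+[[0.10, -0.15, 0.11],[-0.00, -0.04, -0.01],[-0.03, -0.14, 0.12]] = [[0.26, -0.25, 0.11],[0.0, -0.2, 0.03],[0.1, -0.05, 0.29]]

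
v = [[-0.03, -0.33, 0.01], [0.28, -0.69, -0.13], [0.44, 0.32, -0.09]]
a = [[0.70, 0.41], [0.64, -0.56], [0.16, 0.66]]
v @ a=[[-0.23, 0.18], [-0.27, 0.42], [0.50, -0.06]]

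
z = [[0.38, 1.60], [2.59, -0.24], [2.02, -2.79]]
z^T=[[0.38, 2.59, 2.02], [1.6, -0.24, -2.79]]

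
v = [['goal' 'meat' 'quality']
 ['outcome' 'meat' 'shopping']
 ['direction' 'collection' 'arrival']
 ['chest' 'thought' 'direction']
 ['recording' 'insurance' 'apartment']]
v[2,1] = 'collection'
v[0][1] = 'meat'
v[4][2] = 'apartment'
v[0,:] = ['goal', 'meat', 'quality']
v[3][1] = 'thought'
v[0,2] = 'quality'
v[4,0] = 'recording'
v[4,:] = ['recording', 'insurance', 'apartment']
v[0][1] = 'meat'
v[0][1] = 'meat'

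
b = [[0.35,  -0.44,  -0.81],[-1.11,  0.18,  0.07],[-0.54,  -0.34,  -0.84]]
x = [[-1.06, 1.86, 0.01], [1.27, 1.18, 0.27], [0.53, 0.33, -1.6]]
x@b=[[-2.44, 0.80, 0.98], [-1.01, -0.44, -1.17], [0.68, 0.37, 0.94]]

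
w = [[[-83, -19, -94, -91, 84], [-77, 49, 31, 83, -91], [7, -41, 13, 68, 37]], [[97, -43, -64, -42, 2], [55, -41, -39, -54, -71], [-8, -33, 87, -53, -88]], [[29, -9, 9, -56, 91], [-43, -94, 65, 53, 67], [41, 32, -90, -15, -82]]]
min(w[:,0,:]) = -94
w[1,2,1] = -33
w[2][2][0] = 41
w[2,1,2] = 65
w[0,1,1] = 49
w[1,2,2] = 87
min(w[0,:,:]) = -94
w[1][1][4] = -71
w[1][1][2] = -39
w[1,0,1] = -43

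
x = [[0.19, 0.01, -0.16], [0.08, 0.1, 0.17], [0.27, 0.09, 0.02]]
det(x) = 0.00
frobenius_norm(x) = 0.43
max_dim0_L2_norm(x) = 0.34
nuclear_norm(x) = 0.62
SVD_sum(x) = [[0.19, 0.06, -0.02], [0.09, 0.03, -0.01], [0.27, 0.08, -0.02]] + [[0.00,-0.05,-0.14], [-0.00,0.07,0.18], [-0.0,0.02,0.04]] + [[-0.0, 0.01, -0.0], [-0.0, 0.01, -0.0], [0.00, -0.01, 0.00]]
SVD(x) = [[-0.55,0.61,-0.57], [-0.26,-0.77,-0.58], [-0.79,-0.18,0.58]] @ diag([0.3559462848880628, 0.24829782325629235, 0.012265122933463891]) @ [[-0.95, -0.29, 0.08],[0.02, -0.35, -0.94],[0.3, -0.89, 0.34]]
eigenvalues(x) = [(0.14+0.16j), (0.14-0.16j), (0.02+0j)]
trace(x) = 0.31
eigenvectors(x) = [[-0.33+0.39j, (-0.33-0.39j), 0.31+0.00j], [0.67+0.00j, (0.67-0j), -0.91+0.00j], [(0.32+0.44j), 0.32-0.44j, 0.26+0.00j]]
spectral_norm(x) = 0.36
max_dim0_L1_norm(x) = 0.54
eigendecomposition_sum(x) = [[(0.1+0.11j),(0.01+0.04j),(-0.08+0.03j)], [0.03-0.19j,(0.04-0.05j),0.10+0.06j], [0.14-0.08j,(0.05+0j),(0.01+0.09j)]] + [[0.10-0.11j,0.01-0.04j,-0.08-0.03j], [(0.03+0.19j),0.04+0.05j,0.10-0.06j], [0.14+0.08j,(0.05-0j),(0.01-0.09j)]] + [[-0.01-0.00j,-0.01-0.00j,(0.01-0j)], [0.03+0.00j,0.03+0.00j,-0.03+0.00j], [-0.01-0.00j,(-0.01-0j),(0.01-0j)]]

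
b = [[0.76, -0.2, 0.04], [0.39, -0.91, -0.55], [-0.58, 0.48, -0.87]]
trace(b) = -1.02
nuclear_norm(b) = 2.89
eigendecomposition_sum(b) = [[0.72+0.00j, -0.08+0.00j, (0.05+0j)],  [(0.24+0j), (-0.03+0j), 0.02+0.00j],  [(-0.19+0j), 0.02+0.00j, (-0.01+0j)]] + [[(0.02-0.02j), (-0.06+0j), (-0-0.07j)], [(0.07-0.22j), -0.44+0.25j, -0.28-0.51j], [-0.19-0.06j, 0.23+0.37j, (-0.43+0.26j)]] + [[0.02+0.02j, (-0.06-0j), (-0+0.07j)], [0.07+0.22j, (-0.44-0.25j), -0.28+0.51j], [-0.19+0.06j, (0.23-0.37j), -0.43-0.26j]]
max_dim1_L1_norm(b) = 1.93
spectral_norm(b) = 1.38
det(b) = 0.66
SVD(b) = [[-0.49,-0.02,-0.87], [-0.56,0.77,0.30], [0.66,0.64,-0.39]] @ diag([1.3800309998110063, 1.0575619327767067, 0.45019684350540656]) @ [[-0.71, 0.67, -0.21], [-0.08, -0.37, -0.92], [-0.7, -0.64, 0.32]]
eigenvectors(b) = [[(0.92+0j),-0.08-0.04j,-0.08+0.04j], [(0.31+0j),(-0.76+0j),(-0.76-0j)], [-0.25+0.00j,0.02+0.65j,0.02-0.65j]]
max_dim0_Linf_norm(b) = 0.91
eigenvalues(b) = [(0.68+0j), (-0.85+0.49j), (-0.85-0.49j)]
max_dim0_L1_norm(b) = 1.73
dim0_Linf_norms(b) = [0.76, 0.91, 0.87]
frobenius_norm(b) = 1.80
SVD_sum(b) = [[0.48, -0.46, 0.14], [0.55, -0.52, 0.16], [-0.65, 0.62, -0.19]] + [[0.0,0.01,0.02], [-0.06,-0.30,-0.76], [-0.05,-0.25,-0.62]] + [[0.27, 0.25, -0.12], [-0.09, -0.09, 0.04], [0.12, 0.11, -0.06]]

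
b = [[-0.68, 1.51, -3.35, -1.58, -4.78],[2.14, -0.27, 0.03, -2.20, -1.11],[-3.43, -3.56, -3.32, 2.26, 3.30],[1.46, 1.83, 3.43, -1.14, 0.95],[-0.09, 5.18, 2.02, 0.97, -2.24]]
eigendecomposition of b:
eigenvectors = [[0.62+0.00j, (0.62-0j), 0.69+0.00j, (0.6+0j), (0.6-0j)],  [-0.25+0.08j, (-0.25-0.08j), (0.05+0j), (0.46-0.09j), 0.46+0.09j],  [(-0.06-0.29j), (-0.06+0.29j), (-0.34+0j), (-0.57+0.04j), (-0.57-0.04j)],  [(-0.23+0.16j), (-0.23-0.16j), (0.63+0j), -0.02-0.06j, (-0.02+0.06j)],  [0.60+0.11j, 0.60-0.11j, (0.11+0j), (0.25-0.18j), (0.25+0.18j)]]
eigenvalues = [(-5+0.47j), (-5-0.47j), (-1.1+0j), (1.73+1.08j), (1.73-1.08j)]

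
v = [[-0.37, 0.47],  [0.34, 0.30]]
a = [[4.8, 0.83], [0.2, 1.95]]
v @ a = [[-1.68,  0.61], [1.69,  0.87]]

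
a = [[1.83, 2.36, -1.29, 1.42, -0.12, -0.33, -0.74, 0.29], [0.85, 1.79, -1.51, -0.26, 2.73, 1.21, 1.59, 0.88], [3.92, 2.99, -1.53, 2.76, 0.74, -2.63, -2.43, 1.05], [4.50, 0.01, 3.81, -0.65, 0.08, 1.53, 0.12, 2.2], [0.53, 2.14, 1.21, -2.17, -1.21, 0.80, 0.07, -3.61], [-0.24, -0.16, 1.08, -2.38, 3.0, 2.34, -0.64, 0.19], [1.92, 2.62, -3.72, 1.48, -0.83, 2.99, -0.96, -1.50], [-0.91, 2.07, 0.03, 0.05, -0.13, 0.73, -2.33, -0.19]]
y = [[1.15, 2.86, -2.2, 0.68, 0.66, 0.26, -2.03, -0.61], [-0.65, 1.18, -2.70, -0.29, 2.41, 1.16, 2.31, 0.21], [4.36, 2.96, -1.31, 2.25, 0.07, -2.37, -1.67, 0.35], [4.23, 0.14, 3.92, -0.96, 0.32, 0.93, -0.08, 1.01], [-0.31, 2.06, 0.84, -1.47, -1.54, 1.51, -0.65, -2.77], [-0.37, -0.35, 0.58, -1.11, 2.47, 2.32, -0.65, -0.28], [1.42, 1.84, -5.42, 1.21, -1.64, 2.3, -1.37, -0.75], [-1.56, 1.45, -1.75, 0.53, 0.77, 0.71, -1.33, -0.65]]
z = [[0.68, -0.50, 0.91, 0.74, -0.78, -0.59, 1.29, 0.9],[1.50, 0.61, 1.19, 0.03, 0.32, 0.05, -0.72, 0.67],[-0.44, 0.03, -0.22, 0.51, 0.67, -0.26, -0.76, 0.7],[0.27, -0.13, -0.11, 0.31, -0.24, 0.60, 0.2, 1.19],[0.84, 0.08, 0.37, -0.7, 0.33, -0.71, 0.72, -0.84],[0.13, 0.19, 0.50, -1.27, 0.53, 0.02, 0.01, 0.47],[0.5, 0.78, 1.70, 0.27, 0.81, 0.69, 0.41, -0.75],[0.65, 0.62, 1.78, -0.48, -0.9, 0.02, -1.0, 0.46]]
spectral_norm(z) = 3.61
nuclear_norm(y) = 33.85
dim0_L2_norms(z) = [2.09, 1.29, 2.96, 1.82, 1.75, 1.33, 2.12, 2.21]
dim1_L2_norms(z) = [2.35, 2.26, 1.44, 1.44, 1.78, 1.56, 2.38, 2.5]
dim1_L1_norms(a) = [8.38, 10.82, 18.05, 12.9, 11.74, 10.03, 16.02, 6.44]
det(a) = 1412.28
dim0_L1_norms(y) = [14.05, 12.84, 18.72, 8.5, 9.88, 11.56, 10.09, 6.63]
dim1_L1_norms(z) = [6.39, 5.09, 3.59, 3.05, 4.59, 3.12, 5.91, 5.91]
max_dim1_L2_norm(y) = 6.83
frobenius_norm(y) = 14.57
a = y + z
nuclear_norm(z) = 13.82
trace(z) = 2.60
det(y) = 3558.52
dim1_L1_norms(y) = [10.45, 10.91, 15.34, 11.59, 11.15, 8.13, 15.95, 8.75]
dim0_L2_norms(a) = [6.67, 5.79, 6.1, 4.76, 4.38, 5.14, 3.97, 4.71]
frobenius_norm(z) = 5.68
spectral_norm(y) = 9.33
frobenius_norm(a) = 14.88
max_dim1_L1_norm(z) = 6.39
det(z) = 2.81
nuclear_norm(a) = 35.78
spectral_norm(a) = 9.01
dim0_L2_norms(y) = [6.58, 5.31, 7.92, 3.42, 4.26, 4.62, 4.09, 3.21]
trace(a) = 1.42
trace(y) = -1.18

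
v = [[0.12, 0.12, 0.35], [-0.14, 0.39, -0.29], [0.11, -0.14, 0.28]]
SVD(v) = [[-0.41, -0.85, -0.34], [0.75, -0.53, 0.41], [-0.52, -0.08, 0.85]] @ diag([0.6331326087404286, 0.3410624905498218, 0.004413308225389008]) @ [[-0.33, 0.50, -0.8], [-0.11, -0.86, -0.49], [-0.94, -0.08, 0.34]]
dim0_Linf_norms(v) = [0.14, 0.39, 0.35]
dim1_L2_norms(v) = [0.39, 0.51, 0.33]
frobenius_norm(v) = 0.72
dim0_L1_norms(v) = [0.37, 0.65, 0.92]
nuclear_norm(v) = 0.98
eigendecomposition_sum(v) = [[0.03,  -0.04,  0.08], [-0.21,  0.26,  -0.51], [0.11,  -0.14,  0.28]] + [[0.00,-0.01,-0.01], [0.0,-0.00,-0.0], [-0.0,0.0,0.00]] + [[0.08, 0.17, 0.28],  [0.07, 0.13, 0.22],  [-0.0, -0.00, -0.00]]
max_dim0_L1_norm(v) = 0.92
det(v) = 0.00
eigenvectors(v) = [[0.14, -0.94, 0.79], [-0.87, -0.09, 0.62], [0.47, 0.33, -0.0]]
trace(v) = 0.79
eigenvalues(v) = [0.57, 0.01, 0.21]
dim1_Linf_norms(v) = [0.35, 0.39, 0.28]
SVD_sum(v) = [[0.09,-0.13,0.21], [-0.16,0.24,-0.38], [0.11,-0.16,0.26]] + [[0.03, 0.25, 0.14],  [0.02, 0.15, 0.09],  [0.00, 0.02, 0.01]] + [[0.0, 0.0, -0.0], [-0.0, -0.0, 0.0], [-0.0, -0.0, 0.0]]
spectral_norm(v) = 0.63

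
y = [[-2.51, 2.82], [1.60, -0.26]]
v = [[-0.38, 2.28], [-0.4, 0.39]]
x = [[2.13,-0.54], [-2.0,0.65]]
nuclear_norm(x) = 3.14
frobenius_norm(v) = 2.38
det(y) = -3.86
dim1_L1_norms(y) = [5.33, 1.86]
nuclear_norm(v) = 2.68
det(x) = 0.30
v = x + y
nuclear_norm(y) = 4.96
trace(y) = -2.77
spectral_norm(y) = 3.99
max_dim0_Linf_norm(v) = 2.28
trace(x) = 2.78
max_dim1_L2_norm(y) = 3.78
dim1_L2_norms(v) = [2.31, 0.56]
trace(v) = 0.01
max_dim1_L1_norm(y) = 5.33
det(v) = 0.76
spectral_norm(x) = 3.04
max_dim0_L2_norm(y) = 2.98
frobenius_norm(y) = 4.11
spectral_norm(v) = 2.36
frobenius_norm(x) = 3.04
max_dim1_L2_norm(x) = 2.2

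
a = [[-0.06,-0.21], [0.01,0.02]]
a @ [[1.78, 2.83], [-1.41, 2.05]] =[[0.19, -0.60], [-0.01, 0.07]]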